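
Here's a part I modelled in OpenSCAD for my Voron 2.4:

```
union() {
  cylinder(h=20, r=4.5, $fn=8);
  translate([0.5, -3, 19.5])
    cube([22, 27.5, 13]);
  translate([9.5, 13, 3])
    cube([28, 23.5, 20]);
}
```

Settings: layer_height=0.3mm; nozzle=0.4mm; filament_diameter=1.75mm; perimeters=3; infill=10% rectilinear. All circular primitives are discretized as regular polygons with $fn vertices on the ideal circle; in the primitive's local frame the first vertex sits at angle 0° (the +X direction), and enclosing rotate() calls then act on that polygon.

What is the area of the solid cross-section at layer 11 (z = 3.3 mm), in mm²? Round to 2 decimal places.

At z = 3.3 mm: the cylinder: section is a regular 8-gon, circumradius r=4.5 (area = (8/2)·4.500²·sin(360°/8) = 57.28 mm²); the cube at (0.5, -3) is absent (z outside [19.5, 32.5]); the cube at (9.5, 13) is present — its section is the full 28×23.5 rectangle (area 658.00 mm²); Merging all regions: the 2 present regions are separate (no shared area or edge), so areas and boundary lengths simply add and each stays a separate island — area = 715.28 mm². Overall, the cross-section has 2 separate islands. Net area = 715.28 mm².

715.28 mm²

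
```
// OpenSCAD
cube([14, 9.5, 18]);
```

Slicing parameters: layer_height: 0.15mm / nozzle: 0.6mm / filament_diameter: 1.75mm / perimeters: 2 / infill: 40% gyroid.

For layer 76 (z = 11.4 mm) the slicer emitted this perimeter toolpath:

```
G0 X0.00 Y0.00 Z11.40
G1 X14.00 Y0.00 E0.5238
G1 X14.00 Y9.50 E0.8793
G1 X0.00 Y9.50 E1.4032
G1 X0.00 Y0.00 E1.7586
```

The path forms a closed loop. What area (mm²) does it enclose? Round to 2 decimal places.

133.00 mm²

Apply the shoelace formula to the sequence of (X, Y) vertices; enclosed area = 133.00 mm².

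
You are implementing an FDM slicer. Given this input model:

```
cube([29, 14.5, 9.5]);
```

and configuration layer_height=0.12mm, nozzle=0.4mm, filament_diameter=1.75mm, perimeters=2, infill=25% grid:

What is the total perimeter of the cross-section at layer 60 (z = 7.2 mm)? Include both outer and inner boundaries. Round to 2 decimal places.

87.00 mm

At z = 7.2 mm: the cube (footprint 29×14.5) is included at this height (perimeter 87.00 mm). Overall, the cross-section is a single solid region. Total boundary length (outer) = 87.00 mm.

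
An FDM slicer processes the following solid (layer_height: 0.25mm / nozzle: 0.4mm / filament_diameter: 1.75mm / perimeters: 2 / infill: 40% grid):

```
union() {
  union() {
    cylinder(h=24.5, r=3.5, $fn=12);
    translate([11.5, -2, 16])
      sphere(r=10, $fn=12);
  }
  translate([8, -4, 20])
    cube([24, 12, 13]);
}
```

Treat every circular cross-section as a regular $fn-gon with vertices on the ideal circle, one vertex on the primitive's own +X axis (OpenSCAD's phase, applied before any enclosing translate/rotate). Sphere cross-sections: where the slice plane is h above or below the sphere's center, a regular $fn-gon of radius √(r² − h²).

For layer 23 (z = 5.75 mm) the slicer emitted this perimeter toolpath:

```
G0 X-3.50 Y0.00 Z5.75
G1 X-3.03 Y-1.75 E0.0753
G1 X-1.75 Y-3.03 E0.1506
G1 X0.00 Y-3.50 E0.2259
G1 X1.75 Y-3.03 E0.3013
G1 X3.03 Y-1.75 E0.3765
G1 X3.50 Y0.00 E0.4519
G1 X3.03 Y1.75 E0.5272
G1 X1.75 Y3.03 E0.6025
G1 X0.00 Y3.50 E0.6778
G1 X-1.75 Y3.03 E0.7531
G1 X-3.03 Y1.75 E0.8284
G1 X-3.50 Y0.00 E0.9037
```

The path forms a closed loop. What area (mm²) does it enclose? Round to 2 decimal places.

Apply the shoelace formula to the sequence of (X, Y) vertices; enclosed area = 36.74 mm².

36.74 mm²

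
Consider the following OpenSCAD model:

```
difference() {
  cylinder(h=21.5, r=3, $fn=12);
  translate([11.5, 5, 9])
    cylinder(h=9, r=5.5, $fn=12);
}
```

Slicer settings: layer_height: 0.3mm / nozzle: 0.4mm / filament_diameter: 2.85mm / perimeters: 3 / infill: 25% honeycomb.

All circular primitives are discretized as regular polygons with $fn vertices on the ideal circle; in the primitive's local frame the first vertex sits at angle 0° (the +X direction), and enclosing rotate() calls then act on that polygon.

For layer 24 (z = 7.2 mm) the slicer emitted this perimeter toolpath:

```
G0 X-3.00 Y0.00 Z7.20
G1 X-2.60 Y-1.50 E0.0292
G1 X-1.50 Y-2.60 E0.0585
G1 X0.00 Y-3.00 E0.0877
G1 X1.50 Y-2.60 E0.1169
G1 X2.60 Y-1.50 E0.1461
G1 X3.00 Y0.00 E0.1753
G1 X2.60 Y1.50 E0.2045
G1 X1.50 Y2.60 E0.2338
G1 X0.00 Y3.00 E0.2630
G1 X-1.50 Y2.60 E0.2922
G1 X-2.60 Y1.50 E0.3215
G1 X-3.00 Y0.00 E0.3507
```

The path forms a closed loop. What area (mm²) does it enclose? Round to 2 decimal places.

Apply the shoelace formula to the sequence of (X, Y) vertices; enclosed area = 27.02 mm².

27.02 mm²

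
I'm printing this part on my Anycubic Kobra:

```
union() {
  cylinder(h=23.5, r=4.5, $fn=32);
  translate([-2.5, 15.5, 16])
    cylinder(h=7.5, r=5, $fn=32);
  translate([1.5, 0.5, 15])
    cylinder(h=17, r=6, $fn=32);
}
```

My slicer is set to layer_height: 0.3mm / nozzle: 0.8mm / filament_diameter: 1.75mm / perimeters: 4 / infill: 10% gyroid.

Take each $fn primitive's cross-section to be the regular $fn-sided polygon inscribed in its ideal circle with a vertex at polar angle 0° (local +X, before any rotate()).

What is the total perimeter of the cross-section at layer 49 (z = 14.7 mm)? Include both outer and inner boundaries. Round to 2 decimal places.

28.23 mm

At z = 14.7 mm: the r=4.5 cylinder gives a regular 32-gon of circumradius 4.5 (constant along its height) (perimeter = 2·32·4.500·sin(180°/32) = 28.23 mm); the cylinder at (-2.5, 15.5) is not intersected at this z (z outside [16, 23.5]); the cylinder at (1.5, 0.5) is not intersected at this z (z outside [15, 32]); Combining (union): only the r=4.5 cylinder is present, so the union is just that shape — boundary = 28.23 mm. Overall, the cross-section is a single solid region. Total boundary length (outer) = 28.23 mm.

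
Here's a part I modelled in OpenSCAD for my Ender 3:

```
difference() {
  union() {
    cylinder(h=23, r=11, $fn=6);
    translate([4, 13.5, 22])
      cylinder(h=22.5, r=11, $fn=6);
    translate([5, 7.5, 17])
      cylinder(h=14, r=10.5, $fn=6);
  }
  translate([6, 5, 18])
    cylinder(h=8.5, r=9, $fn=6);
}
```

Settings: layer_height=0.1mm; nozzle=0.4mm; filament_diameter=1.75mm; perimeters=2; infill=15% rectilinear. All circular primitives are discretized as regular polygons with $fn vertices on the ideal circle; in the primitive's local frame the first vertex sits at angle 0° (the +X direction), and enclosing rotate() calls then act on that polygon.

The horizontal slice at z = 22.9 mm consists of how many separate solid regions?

At z = 22.9 mm: the r=11 cylinder contributes a regular 6-gon of circumradius 11; the r=11 cylinder at (4, 13.5) contributes a regular 6-gon of circumradius 11; the r=10.5 cylinder at (5, 7.5) contributes a regular 6-gon of circumradius 10.5; Merging all regions: the regions partially overlap (shared area 312.26 mm²), so overlapping operands fuse into one piece — 1 connected region; the cylinder at (6, 5): section is a regular 6-gon, circumradius r=9; Subtracting the remaining from the first: starting from the result so far, the r=9 cylinder at (6, 5) partially overlaps it — only the 202.50 mm² overlap (of its 210.44 mm²) is removed, clipping the outline — 1 connected region. The result has 1 disconnected region.

1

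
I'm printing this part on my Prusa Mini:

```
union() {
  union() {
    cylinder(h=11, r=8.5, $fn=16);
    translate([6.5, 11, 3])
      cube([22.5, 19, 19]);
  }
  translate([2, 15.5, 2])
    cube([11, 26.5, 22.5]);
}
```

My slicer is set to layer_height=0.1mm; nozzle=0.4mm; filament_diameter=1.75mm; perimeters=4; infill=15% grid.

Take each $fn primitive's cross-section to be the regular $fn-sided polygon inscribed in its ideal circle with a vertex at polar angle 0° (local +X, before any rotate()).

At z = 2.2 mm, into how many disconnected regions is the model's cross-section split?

2

At z = 2.2 mm: the r=8.5 cylinder gives a regular 16-gon of circumradius 8.5 (constant along its height); the cube at (6.5, 11) is absent (z outside [3, 22]); Taking the union: only the r=8.5 cylinder is present, so the union is just that shape — 1 connected region; the 11×26.5 cube at (2, 15.5) contributes its full rectangle; Merging all regions: the 2 present regions are separate (no shared area or edge), so areas and boundary lengths simply add and each stays a separate island — 2 connected regions. The result has 2 disconnected regions.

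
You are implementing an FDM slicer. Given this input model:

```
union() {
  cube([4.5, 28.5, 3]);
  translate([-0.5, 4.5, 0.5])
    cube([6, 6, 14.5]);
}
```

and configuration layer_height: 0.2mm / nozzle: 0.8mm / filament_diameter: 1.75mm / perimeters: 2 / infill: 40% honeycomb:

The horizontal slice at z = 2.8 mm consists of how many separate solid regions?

At z = 2.8 mm: the cube (footprint 4.5×28.5) is included at this height; the 6×6 cube at (-0.5, 4.5) contributes its full rectangle; Merging all regions: the regions partially overlap (shared area 27.00 mm²), so overlapping operands fuse into one piece — 1 connected region. The result has 1 disconnected region.

1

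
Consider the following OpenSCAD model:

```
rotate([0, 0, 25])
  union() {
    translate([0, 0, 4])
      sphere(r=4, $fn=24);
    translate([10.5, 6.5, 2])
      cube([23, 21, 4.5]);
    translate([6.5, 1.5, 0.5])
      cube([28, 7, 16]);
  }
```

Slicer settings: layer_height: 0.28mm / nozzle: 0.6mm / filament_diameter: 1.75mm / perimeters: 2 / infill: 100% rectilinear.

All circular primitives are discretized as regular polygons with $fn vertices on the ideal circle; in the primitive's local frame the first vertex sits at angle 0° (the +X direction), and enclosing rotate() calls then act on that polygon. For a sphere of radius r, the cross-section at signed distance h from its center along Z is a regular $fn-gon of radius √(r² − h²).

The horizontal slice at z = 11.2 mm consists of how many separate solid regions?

At z = 11.2 mm: the sphere does not reach this height (|z−center|=7.200 > r=4); the cube at (10.5, 6.5) does not reach this height (z outside [2, 6.5]); the cube at (6.5, 1.5) (footprint 28×7) is included at this height; Combining (union): only the 28×7 cube at (6.5, 1.5) is present, so the union is just that shape — 1 connected region; (rotated 25° about Z; rotation is an isometry so areas/perimeters/island counts are preserved). The result has 1 disconnected region.

1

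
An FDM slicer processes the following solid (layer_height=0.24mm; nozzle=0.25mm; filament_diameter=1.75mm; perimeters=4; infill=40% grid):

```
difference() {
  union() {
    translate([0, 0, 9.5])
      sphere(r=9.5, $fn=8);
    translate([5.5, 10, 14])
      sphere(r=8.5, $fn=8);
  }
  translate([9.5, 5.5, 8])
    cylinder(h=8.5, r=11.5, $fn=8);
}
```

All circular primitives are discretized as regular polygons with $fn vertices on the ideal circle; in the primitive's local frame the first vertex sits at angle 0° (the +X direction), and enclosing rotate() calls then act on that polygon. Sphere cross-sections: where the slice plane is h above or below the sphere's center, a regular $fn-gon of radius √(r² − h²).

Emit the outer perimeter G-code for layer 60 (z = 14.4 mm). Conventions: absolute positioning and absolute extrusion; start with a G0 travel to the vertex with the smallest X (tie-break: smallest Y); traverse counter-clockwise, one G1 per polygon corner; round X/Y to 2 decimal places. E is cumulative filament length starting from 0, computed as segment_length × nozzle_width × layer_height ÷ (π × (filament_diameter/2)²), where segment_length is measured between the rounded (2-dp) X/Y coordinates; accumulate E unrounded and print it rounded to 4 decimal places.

G0 X-8.14 Y0.00 Z14.40
G1 X-5.75 Y-5.75 E0.1553
G1 X0.00 Y-8.14 E0.3107
G1 X5.75 Y-5.75 E0.4660
G1 X6.22 Y-4.64 E0.4961
G1 X1.37 Y-2.63 E0.6270
G1 X-2.00 Y5.50 E0.8466
G1 X1.37 Y13.63 E1.0661
G1 X9.30 Y16.92 E1.2803
G1 X5.50 Y18.49 E1.3828
G1 X-0.50 Y16.00 E1.5449
G1 X-2.99 Y10.00 E1.7069
G1 X-1.89 Y7.35 E1.7785
G1 X-5.75 Y5.75 E1.8827
G1 X-8.14 Y0.00 E2.0381

At z = 14.4 mm: the sphere: section is a regular 8-gon, circumradius = √(r²−h²) = √(9.5²−4.9²) = 8.139; the r=8.5 sphere at (5.5, 10) contributes a regular 8-gon of circumradius √(8.5²−0.4²) = 8.491; Merging all regions: the regions partially overlap (shared area 32.87 mm²), so overlapping operands fuse into one piece — 1 connected region; the r=11.5 cylinder at (9.5, 5.5) gives a regular 8-gon of circumradius 11.5 (constant along its height); After the difference (first − rest): starting from that combined region, the r=11.5 cylinder at (9.5, 5.5) partially overlaps it — only the 209.54 mm² overlap (of its 374.06 mm²) is removed, clipping the outline — 1 connected region. The outline is a single polygon with 14 vertices. Extrusion per mm of travel: 0.25 × 0.24 / (π × 0.875²) = 0.024945. Accumulating E over each segment gives final E = 2.0381.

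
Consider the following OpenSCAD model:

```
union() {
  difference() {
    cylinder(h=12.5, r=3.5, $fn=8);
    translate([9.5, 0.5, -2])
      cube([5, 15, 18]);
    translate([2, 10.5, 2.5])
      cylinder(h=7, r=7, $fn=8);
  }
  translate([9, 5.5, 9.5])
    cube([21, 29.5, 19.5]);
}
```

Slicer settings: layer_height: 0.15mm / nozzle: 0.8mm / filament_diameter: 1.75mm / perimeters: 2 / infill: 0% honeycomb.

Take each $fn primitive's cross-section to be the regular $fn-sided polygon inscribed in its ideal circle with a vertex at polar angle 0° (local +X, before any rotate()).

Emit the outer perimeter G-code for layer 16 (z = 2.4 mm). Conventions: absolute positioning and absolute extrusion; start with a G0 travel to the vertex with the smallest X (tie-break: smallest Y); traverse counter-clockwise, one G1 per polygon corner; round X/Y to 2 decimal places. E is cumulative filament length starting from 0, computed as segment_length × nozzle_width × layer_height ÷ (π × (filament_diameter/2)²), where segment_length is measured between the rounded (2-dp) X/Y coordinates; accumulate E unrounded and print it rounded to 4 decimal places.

G0 X-3.50 Y0.00 Z2.40
G1 X-2.47 Y-2.47 E0.1335
G1 X0.00 Y-3.50 E0.2670
G1 X2.47 Y-2.47 E0.4005
G1 X3.50 Y0.00 E0.5341
G1 X2.47 Y2.47 E0.6676
G1 X0.00 Y3.50 E0.8011
G1 X-2.47 Y2.47 E0.9346
G1 X-3.50 Y0.00 E1.0681

At z = 2.4 mm: the r=3.5 cylinder gives a regular 8-gon of circumradius 3.5 (constant along its height); the 5×15 cube at (9.5, 0.5) contributes its full rectangle; the cylinder at (2, 10.5) is not intersected at this z (z outside [2.5, 9.5]); After the difference (first − rest): starting from the r=3.5 cylinder, the 5×15 cube at (9.5, 0.5) misses the remaining region (no effect) — 1 connected region; the cube at (9, 5.5) does not reach this height (z outside [9.5, 29]); Combining (union): only the result so far is present, so the union is just that shape — 1 connected region. The outline is a single polygon with 8 vertices. Extrusion per mm of travel: 0.8 × 0.15 / (π × 0.875²) = 0.049890. Accumulating E over each segment gives final E = 1.0681.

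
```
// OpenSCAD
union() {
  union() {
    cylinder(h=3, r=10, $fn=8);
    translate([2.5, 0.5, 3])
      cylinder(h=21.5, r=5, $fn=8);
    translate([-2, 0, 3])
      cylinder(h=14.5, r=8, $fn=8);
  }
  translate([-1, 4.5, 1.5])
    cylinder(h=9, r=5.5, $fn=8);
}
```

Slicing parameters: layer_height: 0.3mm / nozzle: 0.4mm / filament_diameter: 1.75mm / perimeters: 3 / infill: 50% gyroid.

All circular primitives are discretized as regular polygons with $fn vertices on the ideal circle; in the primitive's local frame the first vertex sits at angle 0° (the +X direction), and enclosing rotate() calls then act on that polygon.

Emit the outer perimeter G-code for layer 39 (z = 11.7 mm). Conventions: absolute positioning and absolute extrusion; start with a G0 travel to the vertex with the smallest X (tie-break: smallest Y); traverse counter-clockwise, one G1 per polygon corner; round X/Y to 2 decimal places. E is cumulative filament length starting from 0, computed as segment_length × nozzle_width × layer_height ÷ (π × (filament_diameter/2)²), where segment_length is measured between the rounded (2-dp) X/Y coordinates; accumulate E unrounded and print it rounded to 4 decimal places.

At z = 11.7 mm: the cylinder does not reach this height (z outside [0, 3]); the cylinder at (2.5, 0.5): section is a regular 8-gon, circumradius r=5; the cylinder at (-2, 0): section is a regular 8-gon, circumradius r=8; Combining (union): the regions partially overlap (shared area 58.85 mm²), so overlapping operands fuse into one piece — 1 connected region; the cylinder at (-1, 4.5) is not intersected at this z (z outside [1.5, 10.5]); Merging all regions: only that combined region is present, so the union is just that shape — 1 connected region. The outline is a single polygon with 12 vertices. Extrusion per mm of travel: 0.4 × 0.3 / (π × 0.875²) = 0.049890. Accumulating E over each segment gives final E = 2.5598.

G0 X-10.00 Y0.00 Z11.70
G1 X-7.66 Y-5.66 E0.3056
G1 X-2.00 Y-8.00 E0.6111
G1 X3.66 Y-5.66 E0.9167
G1 X4.47 Y-3.68 E1.0234
G1 X6.04 Y-3.04 E1.1080
G1 X7.50 Y0.50 E1.2990
G1 X6.04 Y4.04 E1.4901
G1 X3.97 Y4.89 E1.6017
G1 X3.66 Y5.66 E1.6431
G1 X-2.00 Y8.00 E1.9487
G1 X-7.66 Y5.66 E2.2542
G1 X-10.00 Y0.00 E2.5598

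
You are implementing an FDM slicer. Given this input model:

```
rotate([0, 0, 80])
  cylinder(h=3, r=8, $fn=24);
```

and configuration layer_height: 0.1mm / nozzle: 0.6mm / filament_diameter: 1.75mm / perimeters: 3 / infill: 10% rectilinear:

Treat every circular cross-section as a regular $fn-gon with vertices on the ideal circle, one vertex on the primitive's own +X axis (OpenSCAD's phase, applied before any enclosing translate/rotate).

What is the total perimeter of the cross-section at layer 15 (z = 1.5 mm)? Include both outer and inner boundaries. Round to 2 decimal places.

50.12 mm

At z = 1.5 mm: the cylinder: section is a regular 24-gon, circumradius r=8 (perimeter = 2·24·8.000·sin(180°/24) = 50.12 mm); (whole slice rotated 80° about Z — lengths, areas and connectivity unchanged). Overall, the cross-section is a single solid region. Total boundary length (outer) = 50.12 mm.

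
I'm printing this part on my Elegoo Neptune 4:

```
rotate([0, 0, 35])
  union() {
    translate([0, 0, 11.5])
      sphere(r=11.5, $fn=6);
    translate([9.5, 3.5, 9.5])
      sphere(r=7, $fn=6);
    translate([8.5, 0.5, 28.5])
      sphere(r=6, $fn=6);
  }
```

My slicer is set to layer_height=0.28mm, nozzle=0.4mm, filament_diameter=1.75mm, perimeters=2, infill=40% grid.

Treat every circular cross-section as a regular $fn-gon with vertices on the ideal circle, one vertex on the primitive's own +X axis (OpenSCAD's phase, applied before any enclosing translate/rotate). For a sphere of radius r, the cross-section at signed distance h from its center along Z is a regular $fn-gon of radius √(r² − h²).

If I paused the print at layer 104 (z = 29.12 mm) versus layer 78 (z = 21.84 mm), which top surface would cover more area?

layer 104 (z = 29.12 mm)

Layer 104 (z = 29.12): the sphere does not reach this height (|z−center|=17.620 > r=11.5); the sphere at (9.5, 3.5) is not intersected at this z (|z−center|=19.620 > r=7); the r=6 sphere at (8.5, 0.5) contributes a regular 6-gon of circumradius √(6²−0.62²) = 5.968 (area = (6/2)·5.968²·sin(360°/6) = 92.53 mm²); Combining (union): only the r=6 sphere at (8.5, 0.5) is present, so the union is just that shape — area = 92.53 mm²; (whole slice rotated 35° about Z — lengths, areas and connectivity unchanged). So its area = 92.53 mm². Layer 78 (z = 21.84): the r=11.5 sphere contributes a regular 6-gon of circumradius √(11.5²−10.34²) = 5.033 (area = (6/2)·5.033²·sin(360°/6) = 65.82 mm²); the sphere at (9.5, 3.5) does not reach this height (|z−center|=12.340 > r=7); the sphere at (8.5, 0.5) is absent (|z−center|=6.660 > r=6); Taking the union: only the r=11.5 sphere is present, so the union is just that shape — area = 65.82 mm²; (rotated 35° about Z; rotation is an isometry so areas/perimeters/island counts are preserved). So its area = 65.82 mm². Layer 104 is larger (92.53 vs 65.82 mm²).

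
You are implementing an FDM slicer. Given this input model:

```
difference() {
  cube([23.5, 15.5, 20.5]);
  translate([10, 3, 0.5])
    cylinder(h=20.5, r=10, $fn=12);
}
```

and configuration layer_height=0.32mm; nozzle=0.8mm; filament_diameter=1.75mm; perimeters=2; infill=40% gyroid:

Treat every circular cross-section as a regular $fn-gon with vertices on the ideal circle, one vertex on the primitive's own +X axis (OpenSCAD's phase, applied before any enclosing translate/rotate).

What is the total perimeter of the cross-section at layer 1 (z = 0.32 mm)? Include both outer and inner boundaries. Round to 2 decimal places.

78.00 mm

At z = 0.32 mm: the 23.5×15.5 cube contributes its full rectangle (perimeter 78.00 mm); the cylinder at (10, 3) does not reach this height (z outside [0.5, 21]); Taking the first minus the rest: none of the subtracted shapes is present at this height, so the 23.5×15.5 cube is unchanged — boundary = 78.00 mm. Overall, the cross-section is a single solid region. Total boundary length (outer) = 78.00 mm.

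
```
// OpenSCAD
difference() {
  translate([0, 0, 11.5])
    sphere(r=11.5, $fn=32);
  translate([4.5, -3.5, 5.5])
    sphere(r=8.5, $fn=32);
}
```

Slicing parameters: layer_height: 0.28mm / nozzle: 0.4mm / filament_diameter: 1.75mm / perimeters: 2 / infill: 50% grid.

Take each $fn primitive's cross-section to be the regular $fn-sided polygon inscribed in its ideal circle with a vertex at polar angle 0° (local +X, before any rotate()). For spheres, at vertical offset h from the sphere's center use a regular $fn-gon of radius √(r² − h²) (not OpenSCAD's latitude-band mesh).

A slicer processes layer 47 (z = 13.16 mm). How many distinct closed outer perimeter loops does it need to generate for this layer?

At z = 13.16 mm: the sphere: section is a regular 32-gon, circumradius = √(r²−h²) = √(11.5²−1.66²) = 11.380; the r=8.5 sphere at (4.5, -3.5) slices to a regular 32-gon of circumradius 3.684 (√(r²−h²) with h=7.66 from center); After the difference (first − rest): starting from the r=11.5 sphere, the r=8.5 sphere at (4.5, -3.5) lies wholly inside it (removes its full 42.37 mm² and its 23.11 mm outline becomes a hole wall) — 1 connected region with 1 hole. The result has 1 disconnected region.

1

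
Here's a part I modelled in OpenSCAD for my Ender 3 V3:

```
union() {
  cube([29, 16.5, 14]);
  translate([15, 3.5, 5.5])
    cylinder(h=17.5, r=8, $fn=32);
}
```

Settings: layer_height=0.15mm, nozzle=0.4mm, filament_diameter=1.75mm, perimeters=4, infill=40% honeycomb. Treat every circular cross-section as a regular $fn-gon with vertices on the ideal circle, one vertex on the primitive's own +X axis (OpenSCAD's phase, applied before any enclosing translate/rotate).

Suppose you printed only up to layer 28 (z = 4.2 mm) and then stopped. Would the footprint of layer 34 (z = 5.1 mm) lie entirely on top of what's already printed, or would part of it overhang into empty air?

Compare the two slices. At z = 4.2: the cube (footprint 29×16.5) is included at this height (area 478.50 mm²); the cylinder at (15, 3.5) does not reach this height (z outside [5.5, 23]); Merging all regions: only the 29×16.5 cube is present, so the union is just that shape — area = 478.50 mm². At z = 5.1: the cube (footprint 29×16.5) is included at this height (area 478.50 mm²); the cylinder at (15, 3.5) is not intersected at this z (z outside [5.5, 23]); Merging all regions: only the 29×16.5 cube is present, so the union is just that shape — area = 478.50 mm². Checking containment: the cross-section at z = 5.1 is a subset of the cross-section at z = 4.2.

entirely on top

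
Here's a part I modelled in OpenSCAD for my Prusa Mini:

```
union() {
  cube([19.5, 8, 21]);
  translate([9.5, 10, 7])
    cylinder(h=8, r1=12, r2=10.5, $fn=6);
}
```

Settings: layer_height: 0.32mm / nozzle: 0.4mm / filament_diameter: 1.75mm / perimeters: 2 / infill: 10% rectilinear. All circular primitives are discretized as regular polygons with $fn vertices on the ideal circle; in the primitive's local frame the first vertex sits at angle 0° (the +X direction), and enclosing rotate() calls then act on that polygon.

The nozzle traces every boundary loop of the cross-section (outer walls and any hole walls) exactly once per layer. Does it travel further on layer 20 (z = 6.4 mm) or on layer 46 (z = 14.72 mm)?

layer 46 (z = 14.72 mm)

Layer 20 (z = 6.4): the cube (footprint 19.5×8) is included at this height (perimeter 55.00 mm); the cone at (9.5, 10) is absent (z outside [7, 15]); Merging all regions: only the 19.5×8 cube is present, so the union is just that shape — boundary = 55.00 mm. So its perimeter = 55.00 mm. Layer 46 (z = 14.72): the cube (footprint 19.5×8) is included at this height (perimeter 55.00 mm); the cone at (9.5, 10) (r1=12→r2=10.5) has section circumradius 10.553 here — a regular 6-gon (perimeter = 2·6·10.553·sin(180°/6) = 63.31 mm); Taking the union: the regions partially overlap (shared area 104.75 mm²), so the edge portions inside another operand are dropped and the merged outline is re-measured after clipping — boundary = 72.48 mm. So its perimeter = 72.48 mm. Layer 46 is larger (72.48 vs 55.00 mm).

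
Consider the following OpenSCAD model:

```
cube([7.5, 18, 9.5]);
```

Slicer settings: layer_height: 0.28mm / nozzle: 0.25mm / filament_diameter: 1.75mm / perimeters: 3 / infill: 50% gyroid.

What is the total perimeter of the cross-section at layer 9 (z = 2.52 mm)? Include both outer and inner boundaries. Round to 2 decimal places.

51.00 mm

At z = 2.52 mm: the cube (footprint 7.5×18) is included at this height (perimeter 51.00 mm). Overall, the cross-section is a single solid region. Total boundary length (outer) = 51.00 mm.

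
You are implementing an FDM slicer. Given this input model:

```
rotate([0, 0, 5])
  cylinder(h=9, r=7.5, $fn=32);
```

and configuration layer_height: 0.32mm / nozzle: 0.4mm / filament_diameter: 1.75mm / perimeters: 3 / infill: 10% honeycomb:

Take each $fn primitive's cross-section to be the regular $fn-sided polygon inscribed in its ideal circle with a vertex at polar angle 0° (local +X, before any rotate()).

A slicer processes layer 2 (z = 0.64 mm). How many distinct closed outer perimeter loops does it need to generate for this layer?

1

At z = 0.64 mm: the r=7.5 cylinder gives a regular 32-gon of circumradius 7.5 (constant along its height); (whole slice rotated 5° about Z — lengths, areas and connectivity unchanged). The result has 1 disconnected region.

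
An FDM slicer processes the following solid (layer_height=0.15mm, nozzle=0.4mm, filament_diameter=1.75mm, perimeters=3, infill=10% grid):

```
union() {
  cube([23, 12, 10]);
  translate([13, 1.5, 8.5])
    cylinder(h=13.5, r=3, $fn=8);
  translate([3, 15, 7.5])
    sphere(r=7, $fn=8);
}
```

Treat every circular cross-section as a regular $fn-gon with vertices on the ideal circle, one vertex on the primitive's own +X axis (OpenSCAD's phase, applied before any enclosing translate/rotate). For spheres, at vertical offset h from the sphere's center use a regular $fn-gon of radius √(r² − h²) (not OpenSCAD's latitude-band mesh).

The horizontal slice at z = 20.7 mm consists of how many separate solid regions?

1

At z = 20.7 mm: the cube is not intersected at this z (z outside [0, 10]); the r=3 cylinder at (13, 1.5) gives a regular 8-gon of circumradius 3 (constant along its height); the sphere at (3, 15) does not reach this height (|z−center|=13.200 > r=7); Taking the union: only the r=3 cylinder at (13, 1.5) is present, so the union is just that shape — 1 connected region. The result has 1 disconnected region.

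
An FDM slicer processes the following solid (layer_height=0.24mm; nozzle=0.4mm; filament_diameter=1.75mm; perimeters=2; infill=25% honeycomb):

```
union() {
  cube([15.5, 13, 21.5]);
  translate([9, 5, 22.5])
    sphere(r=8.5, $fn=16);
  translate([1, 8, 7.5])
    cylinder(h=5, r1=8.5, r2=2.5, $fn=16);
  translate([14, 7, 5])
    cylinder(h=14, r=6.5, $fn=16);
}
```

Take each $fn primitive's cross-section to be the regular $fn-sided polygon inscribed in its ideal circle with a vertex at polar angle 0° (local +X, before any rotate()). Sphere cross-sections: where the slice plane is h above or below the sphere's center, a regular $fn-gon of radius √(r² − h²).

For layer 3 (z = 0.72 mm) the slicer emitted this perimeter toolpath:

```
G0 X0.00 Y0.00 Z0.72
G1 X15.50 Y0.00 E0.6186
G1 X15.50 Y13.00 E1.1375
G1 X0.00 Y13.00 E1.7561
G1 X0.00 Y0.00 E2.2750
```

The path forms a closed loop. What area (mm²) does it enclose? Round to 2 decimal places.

Apply the shoelace formula to the sequence of (X, Y) vertices; enclosed area = 201.50 mm².

201.50 mm²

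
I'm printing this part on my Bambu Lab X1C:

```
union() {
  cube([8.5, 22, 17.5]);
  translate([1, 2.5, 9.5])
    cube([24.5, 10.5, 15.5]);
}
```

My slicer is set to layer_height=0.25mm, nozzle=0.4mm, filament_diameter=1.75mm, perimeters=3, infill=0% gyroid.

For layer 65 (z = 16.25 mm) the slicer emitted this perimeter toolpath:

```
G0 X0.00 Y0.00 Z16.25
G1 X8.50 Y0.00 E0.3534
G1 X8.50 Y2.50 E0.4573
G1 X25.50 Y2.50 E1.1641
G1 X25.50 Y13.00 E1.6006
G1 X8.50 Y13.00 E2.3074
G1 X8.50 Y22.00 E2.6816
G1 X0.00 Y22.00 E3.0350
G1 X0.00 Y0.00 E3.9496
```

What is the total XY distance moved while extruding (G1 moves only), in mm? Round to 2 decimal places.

95.00 mm

Sum the Euclidean lengths of each G1 segment: total = 95.00 mm.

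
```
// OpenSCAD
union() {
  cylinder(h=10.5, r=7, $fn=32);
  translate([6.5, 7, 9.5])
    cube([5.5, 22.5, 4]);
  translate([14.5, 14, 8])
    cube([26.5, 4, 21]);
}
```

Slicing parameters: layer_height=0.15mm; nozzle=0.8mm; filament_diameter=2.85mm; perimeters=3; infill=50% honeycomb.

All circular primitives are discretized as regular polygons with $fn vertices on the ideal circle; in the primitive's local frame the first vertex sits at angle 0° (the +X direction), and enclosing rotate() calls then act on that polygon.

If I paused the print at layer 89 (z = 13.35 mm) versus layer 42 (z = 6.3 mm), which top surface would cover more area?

Layer 89 (z = 13.35): the cylinder does not reach this height (z outside [0, 10.5]); the cube at (6.5, 7) is present — its section is the full 5.5×22.5 rectangle (area 123.75 mm²); the cube at (14.5, 14) (footprint 26.5×4) is included at this height (area 106.00 mm²); Taking the union: the 2 present regions are separate (no shared area or edge), so areas and boundary lengths simply add and each stays a separate island — area = 229.75 mm². So its area = 229.75 mm². Layer 42 (z = 6.3): the cylinder: section is a regular 32-gon, circumradius r=7 (area = (32/2)·7.000²·sin(360°/32) = 152.95 mm²); the cube at (6.5, 7) does not reach this height (z outside [9.5, 13.5]); the cube at (14.5, 14) is not intersected at this z (z outside [8, 29]); Merging all regions: only the r=7 cylinder is present, so the union is just that shape — area = 152.95 mm². So its area = 152.95 mm². Layer 89 is larger (229.75 vs 152.95 mm²).

layer 89 (z = 13.35 mm)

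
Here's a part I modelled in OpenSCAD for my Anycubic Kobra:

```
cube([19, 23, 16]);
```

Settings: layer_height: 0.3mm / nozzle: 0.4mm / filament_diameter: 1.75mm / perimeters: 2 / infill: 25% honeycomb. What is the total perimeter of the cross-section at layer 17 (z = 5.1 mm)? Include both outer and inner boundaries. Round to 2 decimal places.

84.00 mm

At z = 5.1 mm: the cube (footprint 19×23) is included at this height (perimeter 84.00 mm). Overall, the cross-section is a single solid region. Total boundary length (outer) = 84.00 mm.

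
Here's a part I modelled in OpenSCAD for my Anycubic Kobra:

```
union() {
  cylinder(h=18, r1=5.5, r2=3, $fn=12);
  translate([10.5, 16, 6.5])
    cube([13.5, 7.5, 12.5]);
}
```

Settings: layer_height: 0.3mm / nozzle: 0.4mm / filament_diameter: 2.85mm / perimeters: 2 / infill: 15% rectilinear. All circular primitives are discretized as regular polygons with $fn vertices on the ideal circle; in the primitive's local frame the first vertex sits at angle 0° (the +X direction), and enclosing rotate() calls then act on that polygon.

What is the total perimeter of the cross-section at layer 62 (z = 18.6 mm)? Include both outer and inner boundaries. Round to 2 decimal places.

At z = 18.6 mm: the cone does not reach this height (z outside [0, 18]); the cube at (10.5, 16) (footprint 13.5×7.5) is included at this height (perimeter 42.00 mm); Merging all regions: only the 13.5×7.5 cube at (10.5, 16) is present, so the union is just that shape — boundary = 42.00 mm. Overall, the cross-section is a single solid region. Total boundary length (outer) = 42.00 mm.

42.00 mm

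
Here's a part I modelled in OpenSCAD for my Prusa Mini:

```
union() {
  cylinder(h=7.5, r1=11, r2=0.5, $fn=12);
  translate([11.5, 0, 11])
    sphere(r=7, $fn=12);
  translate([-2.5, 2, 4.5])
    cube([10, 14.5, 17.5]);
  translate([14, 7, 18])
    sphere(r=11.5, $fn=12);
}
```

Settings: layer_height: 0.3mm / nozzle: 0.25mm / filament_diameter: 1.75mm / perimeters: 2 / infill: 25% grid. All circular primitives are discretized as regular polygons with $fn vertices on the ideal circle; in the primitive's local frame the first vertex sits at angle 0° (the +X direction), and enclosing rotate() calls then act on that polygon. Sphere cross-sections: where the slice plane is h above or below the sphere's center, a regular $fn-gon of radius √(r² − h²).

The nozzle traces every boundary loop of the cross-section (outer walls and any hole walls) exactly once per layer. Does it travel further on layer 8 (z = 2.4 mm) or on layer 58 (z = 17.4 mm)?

layer 58 (z = 17.4 mm)

Layer 8 (z = 2.4): the cone (r1=11→r2=0.5) has section circumradius 7.640 here — a regular 12-gon (perimeter = 2·12·7.640·sin(180°/12) = 47.46 mm); the sphere at (11.5, 0) is absent (|z−center|=8.600 > r=7); the cube at (-2.5, 2) is not intersected at this z (z outside [4.5, 22]); the sphere at (14, 7) is absent (|z−center|=15.600 > r=11.5); Combining (union): only the cone is present, so the union is just that shape — boundary = 47.46 mm. So its perimeter = 47.46 mm. Layer 58 (z = 17.4): the cone does not reach this height (z outside [0, 7.5]); the sphere at (11.5, 0): section is a regular 12-gon, circumradius = √(r²−h²) = √(7²−6.4²) = 2.835 (perimeter = 2·12·2.835·sin(180°/12) = 17.61 mm); the cube at (-2.5, 2) (footprint 10×14.5) is included at this height (perimeter 49.00 mm); the r=11.5 sphere at (14, 7) slices to a regular 12-gon of circumradius 11.484 (√(r²−h²) with h=0.6 from center) (perimeter = 2·12·11.484·sin(180°/12) = 71.34 mm); Combining (union): the regions partially overlap (shared area 75.83 mm²), so the edge portions inside another operand are dropped and the merged outline is re-measured after clipping — boundary = 86.51 mm. So its perimeter = 86.51 mm. Layer 58 is larger (86.51 vs 47.46 mm).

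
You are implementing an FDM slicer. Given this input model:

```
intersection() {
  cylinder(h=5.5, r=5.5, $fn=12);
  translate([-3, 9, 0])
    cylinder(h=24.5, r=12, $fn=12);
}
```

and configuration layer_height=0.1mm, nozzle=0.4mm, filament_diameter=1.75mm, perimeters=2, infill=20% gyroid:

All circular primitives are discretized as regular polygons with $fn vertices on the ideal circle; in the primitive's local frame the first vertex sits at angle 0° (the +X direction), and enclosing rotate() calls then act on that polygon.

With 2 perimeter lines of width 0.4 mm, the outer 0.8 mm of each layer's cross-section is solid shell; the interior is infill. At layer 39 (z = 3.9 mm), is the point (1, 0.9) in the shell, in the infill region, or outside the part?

At z = 3.9 mm: the cylinder: section is a regular 12-gon, circumradius r=5.5; the r=12 cylinder at (-3, 9) contributes a regular 12-gon of circumradius 12; Taking the intersection: the r=12 cylinder at (-3, 9) partially overlaps the r=5.5 cylinder; clipping to the common part keeps 64.92 mm² — 1 connected region. Overall, the cross-section is a single solid region. The nearest boundary edge runs (3.00, -1.39)→(-3.00, -3.00); distance from the point to it = 2.73 mm. The point is inside the cross-section and 2.73 mm from the nearest boundary — more than the 0.8 mm shell width (2 × 0.4), so it's in the infill interior.

infill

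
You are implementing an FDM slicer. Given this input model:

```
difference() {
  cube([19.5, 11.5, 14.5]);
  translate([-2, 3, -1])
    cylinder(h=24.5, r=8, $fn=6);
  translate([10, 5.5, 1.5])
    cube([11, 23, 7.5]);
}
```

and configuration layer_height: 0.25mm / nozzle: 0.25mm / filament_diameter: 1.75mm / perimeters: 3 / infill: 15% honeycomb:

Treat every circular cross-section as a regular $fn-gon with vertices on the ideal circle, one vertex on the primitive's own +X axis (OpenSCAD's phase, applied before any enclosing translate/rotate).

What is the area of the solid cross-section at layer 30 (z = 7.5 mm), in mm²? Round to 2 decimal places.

124.14 mm²

At z = 7.5 mm: the 19.5×11.5 cube contributes its full rectangle (area 224.25 mm²); the r=8 cylinder at (-2, 3) gives a regular 6-gon of circumradius 8 (constant along its height) (area = (6/2)·8.000²·sin(360°/6) = 166.28 mm²); the 11×23 cube at (10, 5.5) contributes its full rectangle (area 253.00 mm²); Subtracting the remaining from the first: starting from the 19.5×11.5 cube (224.25 mm²), the r=8 cylinder at (-2, 3) partially overlaps it — only the 43.11 mm² overlap (of its 166.28 mm²) is removed, clipping the outline; the 11×23 cube at (10, 5.5) partially overlaps it — only the 57.00 mm² overlap (of its 253.00 mm²) is removed, clipping the outline — area = 124.14 mm². Overall, the cross-section is a single solid region. Net area = 124.14 mm².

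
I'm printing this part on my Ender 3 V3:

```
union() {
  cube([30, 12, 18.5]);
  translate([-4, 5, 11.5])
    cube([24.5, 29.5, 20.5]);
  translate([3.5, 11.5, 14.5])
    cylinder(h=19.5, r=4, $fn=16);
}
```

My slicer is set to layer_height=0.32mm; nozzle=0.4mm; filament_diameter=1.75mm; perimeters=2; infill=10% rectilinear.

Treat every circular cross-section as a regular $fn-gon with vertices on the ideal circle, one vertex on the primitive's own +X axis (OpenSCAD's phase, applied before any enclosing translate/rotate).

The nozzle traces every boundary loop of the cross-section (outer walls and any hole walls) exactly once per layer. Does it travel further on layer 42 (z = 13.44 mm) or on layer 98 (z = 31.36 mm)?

Layer 42 (z = 13.44): the cube (footprint 30×12) is included at this height (perimeter 84.00 mm); the cube at (-4, 5) (footprint 24.5×29.5) is included at this height (perimeter 108.00 mm); the cylinder at (3.5, 11.5) is absent (z outside [14.5, 34]); Taking the union: the regions partially overlap (shared area 143.50 mm²), so the edge portions inside another operand are dropped and the merged outline is re-measured after clipping — boundary = 137.00 mm. So its perimeter = 137.00 mm. Layer 98 (z = 31.36): the cube does not reach this height (z outside [0, 18.5]); the 24.5×29.5 cube at (-4, 5) contributes its full rectangle (perimeter 108.00 mm); the r=4 cylinder at (3.5, 11.5) gives a regular 16-gon of circumradius 4 (constant along its height) (perimeter = 2·16·4.000·sin(180°/16) = 24.97 mm); Merging all regions: the r=4 cylinder at (3.5, 11.5) lies entirely inside the 24.5×29.5 cube at (-4, 5), so the union is just the 24.5×29.5 cube at (-4, 5) — boundary = 108.00 mm. So its perimeter = 108.00 mm. Layer 42 is larger (137.00 vs 108.00 mm).

layer 42 (z = 13.44 mm)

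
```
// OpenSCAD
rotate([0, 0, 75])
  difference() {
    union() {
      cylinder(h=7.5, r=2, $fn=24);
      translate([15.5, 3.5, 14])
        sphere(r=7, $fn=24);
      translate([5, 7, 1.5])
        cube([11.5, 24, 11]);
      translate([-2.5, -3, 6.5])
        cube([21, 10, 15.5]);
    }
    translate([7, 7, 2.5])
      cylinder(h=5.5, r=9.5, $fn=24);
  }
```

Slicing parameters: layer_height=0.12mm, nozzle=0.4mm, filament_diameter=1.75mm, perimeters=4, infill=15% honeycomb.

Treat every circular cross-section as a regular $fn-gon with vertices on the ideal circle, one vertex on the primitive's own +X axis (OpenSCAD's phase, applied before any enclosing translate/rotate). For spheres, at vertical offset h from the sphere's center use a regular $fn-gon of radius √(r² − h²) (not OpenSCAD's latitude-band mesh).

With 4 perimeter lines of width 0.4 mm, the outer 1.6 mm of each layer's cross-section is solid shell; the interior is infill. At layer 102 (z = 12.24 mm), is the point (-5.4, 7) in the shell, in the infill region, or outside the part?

shell

At z = 12.24 mm: the cylinder does not reach this height (z outside [0, 7.5]); the sphere at (15.5, 3.5): section is a regular 24-gon, circumradius = √(r²−h²) = √(7²−1.76²) = 6.775; the cube at (5, 7) (footprint 11.5×24) is included at this height; the cube at (-2.5, -3) (footprint 21×10) is included at this height; Merging all regions: the regions partially overlap (shared area 103.94 mm²), so overlapping operands fuse into one piece — 1 connected region; the cylinder at (7, 7) is not intersected at this z (z outside [2.5, 8]); Taking the first minus the rest: none of the subtracted shapes is present at this height, so that combined region is unchanged — 1 connected region; (rotated 75° about Z; rotation is an isometry so areas/perimeters/island counts are preserved). Overall, the cross-section is a single solid region. Undo the 75° rotation: the query point maps to (5.364, 7.028) in the un-rotated model frame. The nearest boundary edge runs (5.00, 7.00)→(5.00, 31.00); distance from the point to it = 0.36 mm. The point is inside the cross-section, 0.36 mm from the nearest boundary — within the 1.6 mm shell band (4 × 0.4).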